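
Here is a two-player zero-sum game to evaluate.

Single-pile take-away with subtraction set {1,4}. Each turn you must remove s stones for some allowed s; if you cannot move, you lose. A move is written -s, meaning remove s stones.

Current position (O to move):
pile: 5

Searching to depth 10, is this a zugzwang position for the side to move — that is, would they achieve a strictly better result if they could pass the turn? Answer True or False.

[5] O move#1: -1:-1/4*, -4:-1/1
[4] X move#2: -1:-1/3, -4:+1/0*
[0] end (terminal -1, O#3); searched 5 to 10
pass branch (X moves first from the same position):
  | [5] X move#1: -1:-1/4*, -4:-1/1
  | [4] O move#2: -1:-1/3, -4:+1/0*
  | [0] end (terminal -1, X#3); searched 5 to 10
O moving scores -1; O passing scores +1

zugzwang(5, O) = True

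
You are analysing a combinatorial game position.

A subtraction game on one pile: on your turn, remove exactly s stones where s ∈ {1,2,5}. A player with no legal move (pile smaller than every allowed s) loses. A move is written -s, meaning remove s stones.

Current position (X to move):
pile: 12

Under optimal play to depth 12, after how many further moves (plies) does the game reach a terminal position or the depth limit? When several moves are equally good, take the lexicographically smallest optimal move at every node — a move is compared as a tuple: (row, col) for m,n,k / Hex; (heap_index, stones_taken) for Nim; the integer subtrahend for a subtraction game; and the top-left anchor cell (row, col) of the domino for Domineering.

PV length from [12]: 8 plies

p1 X@[12]: -1[11]-1* -2[10]-1 -5[7]-1
p2 O@[11]: -1[10]-1 -2[9]+1* -5[6]+1
p3 X@[9]: -1[8]-1* -2[7]-1 -5[4]-1
p4 O@[8]: -1[7]-1 -2[6]+1* -5[3]+1
p5 X@[6]: -1[5]-1* -2[4]-1 -5[1]-1
p6 O@[5]: -1[4]-1 -2[3]+1* -5[0]+1
p7 X@[3]: -1[2]-1* -2[1]-1
p8 O@[2]: -1[1]-1 -2[0]+1*
p9 X@[0] terminal -1; root [12] d12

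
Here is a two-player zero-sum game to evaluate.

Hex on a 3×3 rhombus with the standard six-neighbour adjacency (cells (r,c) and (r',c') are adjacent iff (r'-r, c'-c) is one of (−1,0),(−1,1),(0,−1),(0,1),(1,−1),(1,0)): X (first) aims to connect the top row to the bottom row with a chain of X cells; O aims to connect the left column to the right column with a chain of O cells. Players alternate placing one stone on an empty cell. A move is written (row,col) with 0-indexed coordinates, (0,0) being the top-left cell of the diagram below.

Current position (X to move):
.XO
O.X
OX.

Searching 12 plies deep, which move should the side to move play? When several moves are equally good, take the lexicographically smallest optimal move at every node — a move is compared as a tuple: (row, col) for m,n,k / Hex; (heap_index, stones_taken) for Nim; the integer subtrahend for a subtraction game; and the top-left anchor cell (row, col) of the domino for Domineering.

X's best at [.XO/O.X/OX.]: (1,1)

ply 1, X at .XO/O.X/OX. | (0,0)=-1→XXO/O.X/OX.; (1,1)=+1→.XO/OXX/OX.*; (2,2)=-1→.XO/O.X/OXX
ply 2: .XO/OXX/OX. is terminal -1 (O); from .XO/O.X/OX. depth 12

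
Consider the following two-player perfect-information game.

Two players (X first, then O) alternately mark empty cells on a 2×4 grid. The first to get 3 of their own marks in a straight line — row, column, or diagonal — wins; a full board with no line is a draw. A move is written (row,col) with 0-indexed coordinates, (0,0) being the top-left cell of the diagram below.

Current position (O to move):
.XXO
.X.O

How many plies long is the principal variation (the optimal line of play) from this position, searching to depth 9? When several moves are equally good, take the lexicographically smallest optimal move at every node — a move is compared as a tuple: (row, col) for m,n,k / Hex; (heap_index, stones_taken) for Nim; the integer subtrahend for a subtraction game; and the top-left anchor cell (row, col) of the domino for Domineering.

ply 1, O at .XXO/.X.O | (0,0)=+0→OXXO/.X.O*; (1,0)=-1→.XXO/OX.O; (1,2)=-1→.XXO/.XOO
ply 2, X at OXXO/.X.O | (1,0)=+0→OXXO/XX.O*; (1,2)=+0→OXXO/.XXO
ply 3, O at OXXO/XX.O | (1,2)=+0→OXXO/XXOO*
ply 4: OXXO/XXOO is terminal +0 (X); from .XXO/.X.O depth 9

PV length from [.XXO/.X.O]: 3 plies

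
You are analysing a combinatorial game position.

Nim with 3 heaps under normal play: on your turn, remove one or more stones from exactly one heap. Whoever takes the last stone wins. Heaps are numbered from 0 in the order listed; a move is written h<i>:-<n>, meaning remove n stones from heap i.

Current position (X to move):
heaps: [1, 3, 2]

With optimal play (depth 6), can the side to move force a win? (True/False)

X winning at [(1,3,2)]: False

[(1,3,2)] X move#1: h0:-1:-1/(0,3,2)*, h1:-1:-1/(1,2,2), h1:-2:-1/(1,1,2), h1:-3:-1/(1,0,2), h2:-1:-1/(1,3,1), h2:-2:-1/(1,3,0)
[(0,3,2)] O move#2: h1:-1:+1/(0,2,2)*, h1:-2:-1/(0,1,2), h1:-3:-1/(0,0,2), h2:-1:-1/(0,3,1), h2:-2:-1/(0,3,0)
[(0,2,2)] X move#3: h1:-1:-1/(0,1,2)*, h1:-2:-1/(0,0,2), h2:-1:-1/(0,2,1), h2:-2:-1/(0,2,0)
[(0,1,2)] O move#4: h1:-1:-1/(0,0,2), h2:-1:+1/(0,1,1)*, h2:-2:-1/(0,1,0)
[(0,1,1)] X move#5: h1:-1:-1/(0,0,1)*, h2:-1:-1/(0,1,0)
[(0,0,1)] O move#6: h2:-1:+1/(0,0,0)*
[(0,0,0)] end (terminal -1, X#7); searched (1,3,2) to 6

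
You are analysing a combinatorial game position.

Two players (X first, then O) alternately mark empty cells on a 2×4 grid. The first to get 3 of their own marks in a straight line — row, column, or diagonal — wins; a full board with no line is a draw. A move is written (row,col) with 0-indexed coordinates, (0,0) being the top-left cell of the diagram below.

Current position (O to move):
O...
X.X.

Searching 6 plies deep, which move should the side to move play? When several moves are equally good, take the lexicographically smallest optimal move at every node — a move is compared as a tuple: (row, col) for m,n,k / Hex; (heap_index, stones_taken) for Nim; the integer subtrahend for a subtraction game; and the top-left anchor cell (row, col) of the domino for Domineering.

O's best at [O.../X.X.]: (1,1)

p1 O@[O.../X.X.]: (0,1)[OO../X.X.]-1 (0,2)[O.O./X.X.]-1 (0,3)[O..O/X.X.]-1 (1,1)[O.../XOX.]+0* (1,3)[O.../X.XO]-1
p2 X@[O.../XOX.]: (0,1)[OX../XOX.]+0* (0,2)[O.X./XOX.]+0 (0,3)[O..X/XOX.]+0 (1,3)[O.../XOXX]+0
p3 O@[OX../XOX.]: (0,2)[OXO./XOX.]+0* (0,3)[OX.O/XOX.]+0 (1,3)[OX../XOXO]+0
p4 X@[OXO./XOX.]: (0,3)[OXOX/XOX.]+0* (1,3)[OXO./XOXX]+0
p5 O@[OXOX/XOX.]: (1,3)[OXOX/XOXO]+0*
p6 X@[OXOX/XOXO] terminal +0; root [O.../X.X.] d6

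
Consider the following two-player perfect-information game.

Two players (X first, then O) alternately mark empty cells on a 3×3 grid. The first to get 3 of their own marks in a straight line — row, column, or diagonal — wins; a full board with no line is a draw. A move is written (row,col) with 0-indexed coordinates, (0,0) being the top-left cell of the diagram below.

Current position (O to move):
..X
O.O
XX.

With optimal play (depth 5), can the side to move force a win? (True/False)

[..X/O.O/XX.] O move#1: (0,0):-1/O.X/O.O/XX., (0,1):-1/.OX/O.O/XX., (1,1):+1/..X/OOO/XX.*, (2,2):-1/..X/O.O/XXO
[..X/OOO/XX.] end (terminal -1, X#2); searched ..X/O.O/XX. to 5

O winning at [..X/O.O/XX.]: True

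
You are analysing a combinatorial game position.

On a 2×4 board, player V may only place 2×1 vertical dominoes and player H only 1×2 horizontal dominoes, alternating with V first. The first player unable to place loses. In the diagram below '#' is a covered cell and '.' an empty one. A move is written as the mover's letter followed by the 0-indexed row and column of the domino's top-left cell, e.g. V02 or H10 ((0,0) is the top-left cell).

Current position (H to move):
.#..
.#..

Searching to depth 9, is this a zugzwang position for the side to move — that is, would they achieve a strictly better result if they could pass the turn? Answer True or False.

[.#../.#..] H move#1: H02:+1/.###/.#..*, H12:+1/.#../.###
[.###/.#..] V move#2: V00:-1/####/##..*
[####/##..] H move#3: H12:+1/####/####*
[####/####] end (terminal -1, V#4); searched .#../.#.. to 9
suppose H passes — search the same position with V to move:
pass> [.#../.#..] V move#1: V00:-1/##../##.., V02:+1/.##./.##.*, V03:+1/.#.#/.#.#
pass> [.##./.##.] end (terminal -1, H#2); searched .#../.#.. to 9
for H: play +1, pass -1

zugzwang(.#../.#.., H) = False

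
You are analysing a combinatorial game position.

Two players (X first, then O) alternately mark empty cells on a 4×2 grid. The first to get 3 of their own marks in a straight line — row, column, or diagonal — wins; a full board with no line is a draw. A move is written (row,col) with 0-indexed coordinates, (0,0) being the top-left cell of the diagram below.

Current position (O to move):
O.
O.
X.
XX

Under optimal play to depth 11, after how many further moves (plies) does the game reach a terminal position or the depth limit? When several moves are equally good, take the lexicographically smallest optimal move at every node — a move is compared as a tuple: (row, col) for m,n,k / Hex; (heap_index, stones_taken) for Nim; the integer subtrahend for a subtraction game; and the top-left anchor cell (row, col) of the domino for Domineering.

ply 1, O at O./O./X./XX | (0,1)=+0→OO/O./X./XX*; (1,1)=+0→O./OO/X./XX; (2,1)=+0→O./O./XO/XX
ply 2, X at OO/O./X./XX | (1,1)=+0→OO/OX/X./XX*; (2,1)=+0→OO/O./XX/XX
ply 3, O at OO/OX/X./XX | (2,1)=+0→OO/OX/XO/XX*
ply 4: OO/OX/XO/XX is terminal +0 (X); from O./O./X./XX depth 11

PV length from [O./O./X./XX]: 3 plies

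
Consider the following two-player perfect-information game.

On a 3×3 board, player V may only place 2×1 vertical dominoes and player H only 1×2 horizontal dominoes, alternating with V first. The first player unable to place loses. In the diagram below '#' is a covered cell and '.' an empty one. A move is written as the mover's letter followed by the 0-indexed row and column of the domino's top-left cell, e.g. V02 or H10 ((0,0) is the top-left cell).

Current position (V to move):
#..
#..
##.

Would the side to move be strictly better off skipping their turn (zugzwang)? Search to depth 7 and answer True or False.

zugzwang(#../#../##., V) = False

[#../#../##.] V move#1: V01:+1/##./##./##.*, V02:+1/#.#/#.#/##., V12:-1/#../#.#/###
[##./##./##.] end (terminal -1, H#2); searched #../#../##. to 7
pass branch (H moves first from the same position):
  | [#../#../##.] H move#1: H01:-1/###/#../##., H11:+1/#../###/##.*
  | [#../###/##.] end (terminal -1, V#2); searched #../#../##. to 7
V moving scores +1; V passing scores -1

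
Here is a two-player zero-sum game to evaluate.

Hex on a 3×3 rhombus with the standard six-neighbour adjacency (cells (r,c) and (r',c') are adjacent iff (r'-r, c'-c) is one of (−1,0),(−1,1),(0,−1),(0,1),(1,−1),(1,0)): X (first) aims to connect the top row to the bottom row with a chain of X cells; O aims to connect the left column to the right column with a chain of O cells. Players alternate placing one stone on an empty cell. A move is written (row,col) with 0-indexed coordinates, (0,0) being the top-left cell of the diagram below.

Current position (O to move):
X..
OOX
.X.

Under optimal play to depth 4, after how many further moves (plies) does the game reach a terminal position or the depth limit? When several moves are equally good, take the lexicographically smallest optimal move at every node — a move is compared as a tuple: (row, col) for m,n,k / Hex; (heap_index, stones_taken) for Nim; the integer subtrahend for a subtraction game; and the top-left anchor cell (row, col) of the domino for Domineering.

ply 1, O at X../OOX/.X. | (0,1)=-1→XO./OOX/.X.; (0,2)=+1→X.O/OOX/.X.*; (2,0)=-1→X../OOX/OX.; (2,2)=-1→X../OOX/.XO
ply 2: X.O/OOX/.X. is terminal -1 (X); from X../OOX/.X. depth 4

PV length from [X../OOX/.X.]: 1 ply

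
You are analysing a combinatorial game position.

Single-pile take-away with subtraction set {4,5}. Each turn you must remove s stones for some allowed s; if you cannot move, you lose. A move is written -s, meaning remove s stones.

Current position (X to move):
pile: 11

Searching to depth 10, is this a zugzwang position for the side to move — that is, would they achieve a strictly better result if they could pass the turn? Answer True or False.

p1 X@[11]: -4[7]-1* -5[6]-1
p2 O@[7]: -4[3]+1* -5[2]+1
p3 X@[3] terminal -1; root [11] d10
suppose X passes — search the same position with O to move:
pass> p1 O@[11]: -4[7]-1* -5[6]-1
pass> p2 X@[7]: -4[3]+1* -5[2]+1
pass> p3 O@[3] terminal -1; root [11] d10
for X: play -1, pass +1

zugzwang(11, X) = True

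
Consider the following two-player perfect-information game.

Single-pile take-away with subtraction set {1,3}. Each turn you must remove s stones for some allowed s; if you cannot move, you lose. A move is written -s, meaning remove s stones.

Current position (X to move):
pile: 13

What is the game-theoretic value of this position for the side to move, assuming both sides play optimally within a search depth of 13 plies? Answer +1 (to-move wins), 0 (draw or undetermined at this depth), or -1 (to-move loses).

value(13, X) = +1

ply 1, X at 13 | -1=+1→12*; -3=+1→10
ply 2, O at 12 | -1=-1→11*; -3=-1→9
ply 3, X at 11 | -1=+1→10*; -3=+1→8
ply 4, O at 10 | -1=-1→9*; -3=-1→7
ply 5, X at 9 | -1=+1→8*; -3=+1→6
ply 6, O at 8 | -1=-1→7*; -3=-1→5
ply 7, X at 7 | -1=+1→6*; -3=+1→4
ply 8, O at 6 | -1=-1→5*; -3=-1→3
ply 9, X at 5 | -1=+1→4*; -3=+1→2
ply 10, O at 4 | -1=-1→3*; -3=-1→1
ply 11, X at 3 | -1=+1→2*; -3=+1→0
ply 12, O at 2 | -1=-1→1*
ply 13, X at 1 | -1=+1→0*
ply 14: 0 is terminal -1 (O); from 13 depth 13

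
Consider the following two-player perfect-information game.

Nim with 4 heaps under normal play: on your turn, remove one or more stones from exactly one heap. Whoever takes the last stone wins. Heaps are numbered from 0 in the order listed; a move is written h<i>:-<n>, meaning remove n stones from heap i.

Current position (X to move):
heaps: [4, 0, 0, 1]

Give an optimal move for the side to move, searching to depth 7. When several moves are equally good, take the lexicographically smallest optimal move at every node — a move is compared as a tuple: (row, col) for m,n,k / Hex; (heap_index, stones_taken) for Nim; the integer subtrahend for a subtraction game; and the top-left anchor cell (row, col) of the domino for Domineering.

X's best at [(4,0,0,1)]: h0:-3

ply 1, X at (4,0,0,1) | h0:-1=-1→(3,0,0,1); h0:-2=-1→(2,0,0,1); h0:-3=+1→(1,0,0,1)*; h0:-4=-1→(0,0,0,1); h3:-1=-1→(4,0,0,0)
ply 2, O at (1,0,0,1) | h0:-1=-1→(0,0,0,1)*; h3:-1=-1→(1,0,0,0)
ply 3, X at (0,0,0,1) | h3:-1=+1→(0,0,0,0)*
ply 4: (0,0,0,0) is terminal -1 (O); from (4,0,0,1) depth 7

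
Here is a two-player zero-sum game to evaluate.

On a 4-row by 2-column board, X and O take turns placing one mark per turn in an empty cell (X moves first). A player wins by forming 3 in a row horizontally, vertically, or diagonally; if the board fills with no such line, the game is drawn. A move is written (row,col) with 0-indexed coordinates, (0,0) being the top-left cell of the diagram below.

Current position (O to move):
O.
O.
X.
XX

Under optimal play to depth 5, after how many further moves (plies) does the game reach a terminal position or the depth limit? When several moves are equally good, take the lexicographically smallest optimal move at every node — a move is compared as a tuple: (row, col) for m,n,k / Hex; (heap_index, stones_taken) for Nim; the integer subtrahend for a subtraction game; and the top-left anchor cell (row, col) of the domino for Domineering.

PV length from [O./O./X./XX]: 3 plies

p1 O@[O./O./X./XX]: (0,1)[OO/O./X./XX]+0* (1,1)[O./OO/X./XX]+0 (2,1)[O./O./XO/XX]+0
p2 X@[OO/O./X./XX]: (1,1)[OO/OX/X./XX]+0* (2,1)[OO/O./XX/XX]+0
p3 O@[OO/OX/X./XX]: (2,1)[OO/OX/XO/XX]+0*
p4 X@[OO/OX/XO/XX] terminal +0; root [O./O./X./XX] d5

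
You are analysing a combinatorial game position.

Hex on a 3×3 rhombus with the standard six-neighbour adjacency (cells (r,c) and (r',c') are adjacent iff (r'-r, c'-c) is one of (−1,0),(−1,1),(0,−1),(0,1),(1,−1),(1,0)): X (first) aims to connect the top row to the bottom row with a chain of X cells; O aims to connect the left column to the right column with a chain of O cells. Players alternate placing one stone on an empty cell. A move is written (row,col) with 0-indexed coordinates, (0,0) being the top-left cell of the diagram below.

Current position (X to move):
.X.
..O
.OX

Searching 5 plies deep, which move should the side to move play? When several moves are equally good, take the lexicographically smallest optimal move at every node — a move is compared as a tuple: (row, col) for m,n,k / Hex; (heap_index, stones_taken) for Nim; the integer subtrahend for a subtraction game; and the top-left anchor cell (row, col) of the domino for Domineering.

p1 X@[.X./..O/.OX]: (0,0)[XX./..O/.OX]-1 (0,2)[.XX/..O/.OX]-1 (1,0)[.X./X.O/.OX]-1 (1,1)[.X./.XO/.OX]-1 (2,0)[.X./..O/XOX]+1*
p2 O@[.X./..O/XOX]: (0,0)[OX./..O/XOX]-1* (0,2)[.XO/..O/XOX]-1 (1,0)[.X./O.O/XOX]-1 (1,1)[.X./.OO/XOX]-1
p3 X@[OX./..O/XOX]: (0,2)[OXX/..O/XOX]+1* (1,0)[OX./X.O/XOX]+1 (1,1)[OX./.XO/XOX]+1
p4 O@[OXX/..O/XOX]: (1,0)[OXX/O.O/XOX]-1* (1,1)[OXX/.OO/XOX]-1
p5 X@[OXX/O.O/XOX]: (1,1)[OXX/OXO/XOX]+1*
p6 O@[OXX/OXO/XOX] terminal -1; root [.X./..O/.OX] d5

X's best at [.X./..O/.OX]: (2,0)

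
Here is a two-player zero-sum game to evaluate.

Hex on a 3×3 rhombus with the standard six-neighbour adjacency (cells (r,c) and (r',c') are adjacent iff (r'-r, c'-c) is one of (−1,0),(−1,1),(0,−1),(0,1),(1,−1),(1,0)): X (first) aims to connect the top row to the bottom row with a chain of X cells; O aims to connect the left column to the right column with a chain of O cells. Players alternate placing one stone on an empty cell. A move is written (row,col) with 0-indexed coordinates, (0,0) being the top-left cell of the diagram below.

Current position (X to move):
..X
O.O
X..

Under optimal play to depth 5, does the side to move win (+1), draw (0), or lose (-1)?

value(..X/O.O/X.., X) = +1

ply 1, X at ..X/O.O/X.. | (0,0)=-1→X.X/O.O/X..; (0,1)=-1→.XX/O.O/X..; (1,1)=+1→..X/OXO/X..*; (2,1)=-1→..X/O.O/XX.; (2,2)=-1→..X/O.O/X.X
ply 2: ..X/OXO/X.. is terminal -1 (O); from ..X/O.O/X.. depth 5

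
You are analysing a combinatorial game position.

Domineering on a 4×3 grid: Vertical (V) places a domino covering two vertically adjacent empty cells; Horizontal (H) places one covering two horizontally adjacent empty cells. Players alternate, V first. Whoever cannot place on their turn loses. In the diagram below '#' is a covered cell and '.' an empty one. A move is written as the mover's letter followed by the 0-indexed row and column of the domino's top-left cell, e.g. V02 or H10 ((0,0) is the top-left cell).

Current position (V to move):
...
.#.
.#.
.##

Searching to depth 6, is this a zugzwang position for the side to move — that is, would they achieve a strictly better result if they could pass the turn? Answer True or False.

p1 V@[.../.#./.#./.##]: V00[#../##./.#./.##]+1* V02[..#/.##/.#./.##]+1 V10[.../##./##./.##]+1 V12[.../.##/.##/.##]+1 V20[.../.#./##./###]+1
p2 H@[#../##./.#./.##]: H01[###/##./.#./.##]-1*
p3 V@[###/##./.#./.##]: V12[###/###/.##/.##]+1* V20[###/##./##./###]+1
p4 H@[###/###/.##/.##] terminal -1; root [.../.#./.#./.##] d6
pass branch (H moves first from the same position):
  | p1 H@[.../.#./.#./.##]: H00[##./.#./.#./.##]-1* H01[.##/.#./.#./.##]-1
  | p2 V@[##./.#./.#./.##]: V02[###/.##/.#./.##]+1* V10[##./##./##./.##]+1 V12[##./.##/.##/.##]+1 V20[##./.#./##./###]+1
  | p3 H@[###/.##/.#./.##] terminal -1; root [.../.#./.#./.##] d6
V moving scores +1; V passing scores +1

zugzwang(.../.#./.#./.##, V) = False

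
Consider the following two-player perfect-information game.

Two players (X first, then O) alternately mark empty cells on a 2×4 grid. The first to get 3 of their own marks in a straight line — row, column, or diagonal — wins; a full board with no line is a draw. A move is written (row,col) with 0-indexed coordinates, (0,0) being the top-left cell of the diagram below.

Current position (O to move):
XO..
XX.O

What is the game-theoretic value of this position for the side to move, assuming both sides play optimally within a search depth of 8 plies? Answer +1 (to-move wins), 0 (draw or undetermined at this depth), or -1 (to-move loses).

[XO../XX.O] O move#1: (0,2):-1/XOO./XX.O, (0,3):-1/XO.O/XX.O, (1,2):+0/XO../XXOO*
[XO../XXOO] X move#2: (0,2):+0/XOX./XXOO*, (0,3):+0/XO.X/XXOO
[XOX./XXOO] O move#3: (0,3):+0/XOXO/XXOO*
[XOXO/XXOO] end (terminal +0, X#4); searched XO../XX.O to 8

value(XO../XX.O, O) = 0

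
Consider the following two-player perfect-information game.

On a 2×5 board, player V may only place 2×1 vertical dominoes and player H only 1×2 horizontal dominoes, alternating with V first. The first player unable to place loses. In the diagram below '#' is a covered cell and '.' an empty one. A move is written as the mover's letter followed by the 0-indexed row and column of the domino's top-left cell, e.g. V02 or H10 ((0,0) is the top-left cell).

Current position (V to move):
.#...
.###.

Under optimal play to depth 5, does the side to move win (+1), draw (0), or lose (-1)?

value(.#.../.###., V) = +1

ply 1, V at .#.../.###. | V00=-1→##.../####.; V04=+1→.#..#/.####*
ply 2, H at .#..#/.#### | H02=-1→.####/.####*
ply 3, V at .####/.#### | V00=+1→#####/#####*
ply 4: #####/##### is terminal -1 (H); from .#.../.###. depth 5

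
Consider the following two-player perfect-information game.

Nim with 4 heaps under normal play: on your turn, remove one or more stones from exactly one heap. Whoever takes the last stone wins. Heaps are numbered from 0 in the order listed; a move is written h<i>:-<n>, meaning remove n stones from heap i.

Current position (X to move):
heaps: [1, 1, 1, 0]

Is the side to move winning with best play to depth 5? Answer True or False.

X winning at [(1,1,1,0)]: True

p1 X@[(1,1,1,0)]: h0:-1[(0,1,1,0)]+1* h1:-1[(1,0,1,0)]+1 h2:-1[(1,1,0,0)]+1
p2 O@[(0,1,1,0)]: h1:-1[(0,0,1,0)]-1* h2:-1[(0,1,0,0)]-1
p3 X@[(0,0,1,0)]: h2:-1[(0,0,0,0)]+1*
p4 O@[(0,0,0,0)] terminal -1; root [(1,1,1,0)] d5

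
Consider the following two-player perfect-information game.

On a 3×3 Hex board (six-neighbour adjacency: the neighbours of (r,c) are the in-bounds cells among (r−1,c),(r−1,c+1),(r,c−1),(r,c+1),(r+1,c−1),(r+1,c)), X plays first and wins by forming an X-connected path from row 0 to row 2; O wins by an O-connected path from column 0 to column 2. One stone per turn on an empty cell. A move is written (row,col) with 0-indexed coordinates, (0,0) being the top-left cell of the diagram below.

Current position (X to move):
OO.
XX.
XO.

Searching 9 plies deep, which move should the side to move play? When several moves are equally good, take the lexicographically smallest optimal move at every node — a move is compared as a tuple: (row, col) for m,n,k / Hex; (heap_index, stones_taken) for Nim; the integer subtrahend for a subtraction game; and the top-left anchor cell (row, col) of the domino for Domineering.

p1 X@[OO./XX./XO.]: (0,2)[OOX/XX./XO.]+1* (1,2)[OO./XXX/XO.]-1 (2,2)[OO./XX./XOX]-1
p2 O@[OOX/XX./XO.] terminal -1; root [OO./XX./XO.] d9

X's best at [OO./XX./XO.]: (0,2)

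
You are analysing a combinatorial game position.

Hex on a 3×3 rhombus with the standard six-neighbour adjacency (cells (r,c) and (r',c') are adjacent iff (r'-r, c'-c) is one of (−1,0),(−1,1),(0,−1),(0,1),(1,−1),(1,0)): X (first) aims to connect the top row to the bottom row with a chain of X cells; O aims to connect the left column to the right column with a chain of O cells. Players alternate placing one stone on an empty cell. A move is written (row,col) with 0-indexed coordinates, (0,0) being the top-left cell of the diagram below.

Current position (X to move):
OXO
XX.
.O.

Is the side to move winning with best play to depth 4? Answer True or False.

[OXO/XX./.O.] X move#1: (1,2):+1/OXO/XXX/.O.*, (2,0):+1/OXO/XX./XO., (2,2):+1/OXO/XX./.OX
[OXO/XXX/.O.] O move#2: (2,0):-1/OXO/XXX/OO.*, (2,2):-1/OXO/XXX/.OO
[OXO/XXX/OO.] X move#3: (2,2):+1/OXO/XXX/OOX*
[OXO/XXX/OOX] end (terminal -1, O#4); searched OXO/XX./.O. to 4

X winning at [OXO/XX./.O.]: True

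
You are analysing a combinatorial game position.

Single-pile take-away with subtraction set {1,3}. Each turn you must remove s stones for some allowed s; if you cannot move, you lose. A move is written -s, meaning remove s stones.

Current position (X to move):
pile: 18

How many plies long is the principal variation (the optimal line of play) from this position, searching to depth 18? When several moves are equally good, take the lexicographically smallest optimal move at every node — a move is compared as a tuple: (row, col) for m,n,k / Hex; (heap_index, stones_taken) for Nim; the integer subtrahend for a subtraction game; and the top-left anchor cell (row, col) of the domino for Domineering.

PV length from [18]: 18 plies

p1 X@[18]: -1[17]-1* -3[15]-1
p2 O@[17]: -1[16]+1* -3[14]+1
p3 X@[16]: -1[15]-1* -3[13]-1
p4 O@[15]: -1[14]+1* -3[12]+1
p5 X@[14]: -1[13]-1* -3[11]-1
p6 O@[13]: -1[12]+1* -3[10]+1
p7 X@[12]: -1[11]-1* -3[9]-1
p8 O@[11]: -1[10]+1* -3[8]+1
p9 X@[10]: -1[9]-1* -3[7]-1
p10 O@[9]: -1[8]+1* -3[6]+1
p11 X@[8]: -1[7]-1* -3[5]-1
p12 O@[7]: -1[6]+1* -3[4]+1
p13 X@[6]: -1[5]-1* -3[3]-1
p14 O@[5]: -1[4]+1* -3[2]+1
p15 X@[4]: -1[3]-1* -3[1]-1
p16 O@[3]: -1[2]+1* -3[0]+1
p17 X@[2]: -1[1]-1*
p18 O@[1]: -1[0]+1*
p19 X@[0] terminal -1; root [18] d18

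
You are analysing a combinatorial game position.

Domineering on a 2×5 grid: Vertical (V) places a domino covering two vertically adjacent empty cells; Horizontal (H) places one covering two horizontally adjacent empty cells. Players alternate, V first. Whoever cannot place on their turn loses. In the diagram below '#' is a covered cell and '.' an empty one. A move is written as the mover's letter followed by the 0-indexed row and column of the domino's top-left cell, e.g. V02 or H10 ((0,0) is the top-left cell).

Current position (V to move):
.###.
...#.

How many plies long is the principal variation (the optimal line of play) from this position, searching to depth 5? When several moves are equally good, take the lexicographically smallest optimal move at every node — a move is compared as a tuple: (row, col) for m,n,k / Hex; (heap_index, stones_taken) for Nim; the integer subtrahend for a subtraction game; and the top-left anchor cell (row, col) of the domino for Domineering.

p1 V@[.###./...#.]: V00[####./#..#.]+1* V04[.####/...##]-1
p2 H@[####./#..#.]: H11[####./####.]-1*
p3 V@[####./####.]: V04[#####/#####]+1*
p4 H@[#####/#####] terminal -1; root [.###./...#.] d5

PV length from [.###./...#.]: 3 plies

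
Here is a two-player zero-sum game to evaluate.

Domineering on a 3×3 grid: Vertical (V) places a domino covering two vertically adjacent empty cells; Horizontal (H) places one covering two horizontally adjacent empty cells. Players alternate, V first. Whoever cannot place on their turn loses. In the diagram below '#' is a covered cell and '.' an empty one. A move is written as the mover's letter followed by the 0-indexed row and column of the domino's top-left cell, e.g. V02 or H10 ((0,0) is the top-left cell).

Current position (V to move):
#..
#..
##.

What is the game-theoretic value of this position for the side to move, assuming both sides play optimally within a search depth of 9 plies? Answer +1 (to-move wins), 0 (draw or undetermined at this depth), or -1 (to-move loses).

value(#../#../##., V) = +1

ply 1, V at #../#../##. | V01=+1→##./##./##.*; V02=+1→#.#/#.#/##.; V12=-1→#../#.#/###
ply 2: ##./##./##. is terminal -1 (H); from #../#../##. depth 9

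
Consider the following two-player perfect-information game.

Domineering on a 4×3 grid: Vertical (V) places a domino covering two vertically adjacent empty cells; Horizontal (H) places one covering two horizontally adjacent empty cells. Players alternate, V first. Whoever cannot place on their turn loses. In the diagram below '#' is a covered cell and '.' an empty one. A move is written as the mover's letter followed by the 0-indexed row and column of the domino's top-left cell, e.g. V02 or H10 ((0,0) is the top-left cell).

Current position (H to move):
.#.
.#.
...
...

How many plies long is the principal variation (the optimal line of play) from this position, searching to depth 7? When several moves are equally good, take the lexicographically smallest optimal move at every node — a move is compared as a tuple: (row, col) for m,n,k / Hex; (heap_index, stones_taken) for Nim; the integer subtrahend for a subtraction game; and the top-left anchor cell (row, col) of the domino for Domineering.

p1 H@[.#./.#./.../...]: H20[.#./.#./##./...]-1* H21[.#./.#./.##/...]-1 H30[.#./.#./.../##.]-1 H31[.#./.#./.../.##]-1
p2 V@[.#./.#./##./...]: V00[##./##./##./...]+1* V02[.##/.##/##./...]+1 V12[.#./.##/###/...]+1 V22[.#./.#./###/..#]+1
p3 H@[##./##./##./...]: H30[##./##./##./##.]-1* H31[##./##./##./.##]-1
p4 V@[##./##./##./##.]: V02[###/###/##./##.]+1* V12[##./###/###/##.]+1 V22[##./##./###/###]+1
p5 H@[###/###/##./##.] terminal -1; root [.#./.#./.../...] d7

PV length from [.#./.#./.../...]: 4 plies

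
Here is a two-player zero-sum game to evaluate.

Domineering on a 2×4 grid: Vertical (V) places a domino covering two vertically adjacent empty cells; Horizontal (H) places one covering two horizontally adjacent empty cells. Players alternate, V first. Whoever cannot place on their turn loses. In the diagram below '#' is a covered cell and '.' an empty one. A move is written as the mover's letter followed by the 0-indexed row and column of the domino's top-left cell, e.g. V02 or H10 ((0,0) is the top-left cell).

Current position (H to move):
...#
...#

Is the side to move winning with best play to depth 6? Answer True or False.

H winning at [...#/...#]: True

ply 1, H at ...#/...# | H00=+1→##.#/...#*; H01=+1→.###/...#; H10=+1→...#/##.#; H11=+1→...#/.###
ply 2, V at ##.#/...# | V02=-1→####/..##*
ply 3, H at ####/..## | H10=+1→####/####*
ply 4: ####/#### is terminal -1 (V); from ...#/...# depth 6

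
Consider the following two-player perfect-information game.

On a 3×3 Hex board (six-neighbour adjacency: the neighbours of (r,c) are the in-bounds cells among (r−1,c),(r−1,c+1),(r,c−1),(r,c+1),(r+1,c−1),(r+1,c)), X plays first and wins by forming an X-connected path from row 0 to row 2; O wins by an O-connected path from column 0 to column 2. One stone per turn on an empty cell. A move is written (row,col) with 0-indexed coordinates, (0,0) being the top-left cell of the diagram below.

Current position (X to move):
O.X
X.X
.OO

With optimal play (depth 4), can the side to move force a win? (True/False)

X winning at [O.X/X.X/.OO]: True

p1 X@[O.X/X.X/.OO]: (0,1)[OXX/X.X/.OO]-1 (1,1)[O.X/XXX/.OO]-1 (2,0)[O.X/X.X/XOO]+1*
p2 O@[O.X/X.X/XOO]: (0,1)[OOX/X.X/XOO]-1* (1,1)[O.X/XOX/XOO]-1
p3 X@[OOX/X.X/XOO]: (1,1)[OOX/XXX/XOO]+1*
p4 O@[OOX/XXX/XOO] terminal -1; root [O.X/X.X/.OO] d4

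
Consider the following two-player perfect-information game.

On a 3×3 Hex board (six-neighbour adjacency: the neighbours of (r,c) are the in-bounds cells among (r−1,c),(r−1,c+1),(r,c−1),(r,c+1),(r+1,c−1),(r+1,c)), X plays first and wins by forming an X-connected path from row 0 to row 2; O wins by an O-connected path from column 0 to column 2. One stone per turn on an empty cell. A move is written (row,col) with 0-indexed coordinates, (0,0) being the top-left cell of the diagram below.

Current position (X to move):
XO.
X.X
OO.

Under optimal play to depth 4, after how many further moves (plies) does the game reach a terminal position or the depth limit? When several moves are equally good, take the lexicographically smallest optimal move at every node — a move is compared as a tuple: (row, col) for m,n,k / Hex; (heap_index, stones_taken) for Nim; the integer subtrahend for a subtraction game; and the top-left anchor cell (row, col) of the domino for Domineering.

ply 1, X at XO./X.X/OO. | (0,2)=-1→XOX/X.X/OO.; (1,1)=-1→XO./XXX/OO.; (2,2)=+1→XO./X.X/OOX*
ply 2, O at XO./X.X/OOX | (0,2)=-1→XOO/X.X/OOX*; (1,1)=-1→XO./XOX/OOX
ply 3, X at XOO/X.X/OOX | (1,1)=+1→XOO/XXX/OOX*
ply 4: XOO/XXX/OOX is terminal -1 (O); from XO./X.X/OO. depth 4

PV length from [XO./X.X/OO.]: 3 plies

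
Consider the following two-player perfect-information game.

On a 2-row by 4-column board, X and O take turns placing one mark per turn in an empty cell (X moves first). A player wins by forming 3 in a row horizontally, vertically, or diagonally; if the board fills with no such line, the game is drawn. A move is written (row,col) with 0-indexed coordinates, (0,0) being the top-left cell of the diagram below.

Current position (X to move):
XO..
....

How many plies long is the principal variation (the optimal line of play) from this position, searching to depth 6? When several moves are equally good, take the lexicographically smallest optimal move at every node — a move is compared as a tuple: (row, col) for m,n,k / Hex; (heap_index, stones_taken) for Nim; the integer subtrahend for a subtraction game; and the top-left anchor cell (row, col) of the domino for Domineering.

PV length from [XO../....]: 6 plies

ply 1, X at XO../.... | (0,2)=+0→XOX./....*; (0,3)=+0→XO.X/....; (1,0)=+0→XO../X...; (1,1)=+0→XO../.X..; (1,2)=+0→XO../..X.; (1,3)=+0→XO../...X
ply 2, O at XOX./.... | (0,3)=+0→XOXO/....*; (1,0)=+0→XOX./O...; (1,1)=+0→XOX./.O..; (1,2)=+0→XOX./..O.; (1,3)=+0→XOX./...O
ply 3, X at XOXO/.... | (1,0)=+0→XOXO/X...*; (1,1)=+0→XOXO/.X..; (1,2)=+0→XOXO/..X.; (1,3)=+0→XOXO/...X
ply 4, O at XOXO/X... | (1,1)=+0→XOXO/XO..*; (1,2)=+0→XOXO/X.O.; (1,3)=+0→XOXO/X..O
ply 5, X at XOXO/XO.. | (1,2)=+0→XOXO/XOX.*; (1,3)=+0→XOXO/XO.X
ply 6, O at XOXO/XOX. | (1,3)=+0→XOXO/XOXO*
ply 7: XOXO/XOXO is terminal +0 (X); from XO../.... depth 6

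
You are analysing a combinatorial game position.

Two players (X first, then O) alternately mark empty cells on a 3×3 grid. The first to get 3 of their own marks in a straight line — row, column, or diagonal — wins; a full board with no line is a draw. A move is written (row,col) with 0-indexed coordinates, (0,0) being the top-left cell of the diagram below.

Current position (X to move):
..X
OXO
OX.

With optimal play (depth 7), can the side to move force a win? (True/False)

p1 X@[..X/OXO/OX.]: (0,0)[X.X/OXO/OX.]+1* (0,1)[.XX/OXO/OX.]+1 (2,2)[..X/OXO/OXX]-1
p2 O@[X.X/OXO/OX.]: (0,1)[XOX/OXO/OX.]-1* (2,2)[X.X/OXO/OXO]-1
p3 X@[XOX/OXO/OX.]: (2,2)[XOX/OXO/OXX]+1*
p4 O@[XOX/OXO/OXX] terminal -1; root [..X/OXO/OX.] d7

X winning at [..X/OXO/OX.]: True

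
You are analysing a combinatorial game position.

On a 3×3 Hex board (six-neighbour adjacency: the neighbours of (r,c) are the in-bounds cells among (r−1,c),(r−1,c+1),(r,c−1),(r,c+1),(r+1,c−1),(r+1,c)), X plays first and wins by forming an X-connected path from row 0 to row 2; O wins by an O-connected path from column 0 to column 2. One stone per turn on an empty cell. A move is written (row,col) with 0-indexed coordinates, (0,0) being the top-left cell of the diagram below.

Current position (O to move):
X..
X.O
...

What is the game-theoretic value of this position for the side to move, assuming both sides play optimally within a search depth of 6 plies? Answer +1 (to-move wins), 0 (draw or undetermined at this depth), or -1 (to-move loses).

value(X../X.O/..., O) = +1

ply 1, O at X../X.O/... | (0,1)=-1→XO./X.O/...; (0,2)=-1→X.O/X.O/...; (1,1)=-1→X../XOO/...; (2,0)=+1→X../X.O/O..*; (2,1)=-1→X../X.O/.O.; (2,2)=-1→X../X.O/..O
ply 2, X at X../X.O/O.. | (0,1)=-1→XX./X.O/O..*; (0,2)=-1→X.X/X.O/O..; (1,1)=-1→X../XXO/O..; (2,1)=-1→X../X.O/OX.; (2,2)=-1→X../X.O/O.X
ply 3, O at XX./X.O/O.. | (0,2)=+1→XXO/X.O/O..*; (1,1)=+1→XX./XOO/O..; (2,1)=+1→XX./X.O/OO.; (2,2)=+1→XX./X.O/O.O
ply 4, X at XXO/X.O/O.. | (1,1)=-1→XXO/XXO/O..*; (2,1)=-1→XXO/X.O/OX.; (2,2)=-1→XXO/X.O/O.X
ply 5, O at XXO/XXO/O.. | (2,1)=+1→XXO/XXO/OO.*; (2,2)=-1→XXO/XXO/O.O
ply 6: XXO/XXO/OO. is terminal -1 (X); from X../X.O/... depth 6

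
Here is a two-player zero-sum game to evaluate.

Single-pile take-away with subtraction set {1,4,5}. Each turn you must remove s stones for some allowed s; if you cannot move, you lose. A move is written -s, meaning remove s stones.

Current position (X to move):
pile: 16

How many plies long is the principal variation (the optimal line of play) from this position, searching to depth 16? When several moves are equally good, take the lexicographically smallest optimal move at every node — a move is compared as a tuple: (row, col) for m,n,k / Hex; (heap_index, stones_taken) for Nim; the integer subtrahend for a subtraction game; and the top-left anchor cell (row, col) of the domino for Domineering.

ply 1, X at 16 | -1=-1→15*; -4=-1→12; -5=-1→11
ply 2, O at 15 | -1=-1→14; -4=-1→11; -5=+1→10*
ply 3, X at 10 | -1=-1→9*; -4=-1→6; -5=-1→5
ply 4, O at 9 | -1=+1→8*; -4=-1→5; -5=-1→4
ply 5, X at 8 | -1=-1→7*; -4=-1→4; -5=-1→3
ply 6, O at 7 | -1=-1→6; -4=-1→3; -5=+1→2*
ply 7, X at 2 | -1=-1→1*
ply 8, O at 1 | -1=+1→0*
ply 9: 0 is terminal -1 (X); from 16 depth 16

PV length from [16]: 8 plies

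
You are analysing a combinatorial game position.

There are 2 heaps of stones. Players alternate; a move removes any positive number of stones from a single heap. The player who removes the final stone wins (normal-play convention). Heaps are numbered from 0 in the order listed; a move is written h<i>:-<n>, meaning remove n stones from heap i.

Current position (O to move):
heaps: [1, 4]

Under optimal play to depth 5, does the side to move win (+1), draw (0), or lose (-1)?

p1 O@[(1,4)]: h0:-1[(0,4)]-1 h1:-1[(1,3)]-1 h1:-2[(1,2)]-1 h1:-3[(1,1)]+1* h1:-4[(1,0)]-1
p2 X@[(1,1)]: h0:-1[(0,1)]-1* h1:-1[(1,0)]-1
p3 O@[(0,1)]: h1:-1[(0,0)]+1*
p4 X@[(0,0)] terminal -1; root [(1,4)] d5

value((1,4), O) = +1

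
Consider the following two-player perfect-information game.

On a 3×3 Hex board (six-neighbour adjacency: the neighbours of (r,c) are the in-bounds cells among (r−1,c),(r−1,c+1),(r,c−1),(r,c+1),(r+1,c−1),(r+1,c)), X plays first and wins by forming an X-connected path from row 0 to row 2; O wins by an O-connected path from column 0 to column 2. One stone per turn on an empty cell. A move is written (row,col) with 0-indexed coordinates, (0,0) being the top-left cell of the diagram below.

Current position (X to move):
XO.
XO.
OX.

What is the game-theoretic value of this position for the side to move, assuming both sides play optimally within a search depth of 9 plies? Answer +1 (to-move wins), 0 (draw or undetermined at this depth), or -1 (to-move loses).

value(XO./XO./OX., X) = -1

p1 X@[XO./XO./OX.]: (0,2)[XOX/XO./OX.]-1* (1,2)[XO./XOX/OX.]-1 (2,2)[XO./XO./OXX]-1
p2 O@[XOX/XO./OX.]: (1,2)[XOX/XOO/OX.]+1* (2,2)[XOX/XO./OXO]-1
p3 X@[XOX/XOO/OX.] terminal -1; root [XO./XO./OX.] d9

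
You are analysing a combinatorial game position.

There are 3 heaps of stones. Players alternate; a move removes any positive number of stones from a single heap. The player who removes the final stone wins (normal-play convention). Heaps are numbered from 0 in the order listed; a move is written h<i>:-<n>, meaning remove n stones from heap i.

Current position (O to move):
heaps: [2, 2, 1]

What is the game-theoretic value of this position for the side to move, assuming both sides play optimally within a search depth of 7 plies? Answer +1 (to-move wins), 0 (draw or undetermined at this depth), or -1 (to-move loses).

ply 1, O at (2,2,1) | h0:-1=-1→(1,2,1); h0:-2=-1→(0,2,1); h1:-1=-1→(2,1,1); h1:-2=-1→(2,0,1); h2:-1=+1→(2,2,0)*
ply 2, X at (2,2,0) | h0:-1=-1→(1,2,0)*; h0:-2=-1→(0,2,0); h1:-1=-1→(2,1,0); h1:-2=-1→(2,0,0)
ply 3, O at (1,2,0) | h0:-1=-1→(0,2,0); h1:-1=+1→(1,1,0)*; h1:-2=-1→(1,0,0)
ply 4, X at (1,1,0) | h0:-1=-1→(0,1,0)*; h1:-1=-1→(1,0,0)
ply 5, O at (0,1,0) | h1:-1=+1→(0,0,0)*
ply 6: (0,0,0) is terminal -1 (X); from (2,2,1) depth 7

value((2,2,1), O) = +1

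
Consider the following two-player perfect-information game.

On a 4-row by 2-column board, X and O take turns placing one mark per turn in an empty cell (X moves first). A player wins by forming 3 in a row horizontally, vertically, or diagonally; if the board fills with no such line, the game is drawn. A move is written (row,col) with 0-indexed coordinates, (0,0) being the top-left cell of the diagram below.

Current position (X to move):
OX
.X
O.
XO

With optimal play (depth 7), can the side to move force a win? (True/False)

p1 X@[OX/.X/O./XO]: (1,0)[OX/XX/O./XO]+0 (2,1)[OX/.X/OX/XO]+1*
p2 O@[OX/.X/OX/XO] terminal -1; root [OX/.X/O./XO] d7

X winning at [OX/.X/O./XO]: True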